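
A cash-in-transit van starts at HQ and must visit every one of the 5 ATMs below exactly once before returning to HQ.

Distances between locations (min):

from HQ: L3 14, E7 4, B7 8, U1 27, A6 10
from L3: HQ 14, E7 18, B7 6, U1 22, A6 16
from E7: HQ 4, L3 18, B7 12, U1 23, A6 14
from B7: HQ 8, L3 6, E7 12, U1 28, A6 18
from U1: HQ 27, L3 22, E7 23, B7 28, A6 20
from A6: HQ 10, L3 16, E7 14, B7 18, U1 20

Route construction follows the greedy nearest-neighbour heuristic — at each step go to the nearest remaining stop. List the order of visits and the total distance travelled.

From HQ: distances to unvisited — E7=4, B7=8, A6=10, L3=14, U1=27. Nearest is E7 (4).
From E7: distances to unvisited — B7=12, A6=14, L3=18, U1=23. Nearest is B7 (12).
From B7: distances to unvisited — L3=6, A6=18, U1=28. Nearest is L3 (6).
From L3: distances to unvisited — A6=16, U1=22. Nearest is A6 (16).
From A6: distances to unvisited — U1=20. Nearest is U1 (20).
Return U1→HQ: 27.
Total = 4 + 12 + 6 + 16 + 20 + 27 = 85.

85 min along HQ → E7 → B7 → L3 → A6 → U1 → HQ.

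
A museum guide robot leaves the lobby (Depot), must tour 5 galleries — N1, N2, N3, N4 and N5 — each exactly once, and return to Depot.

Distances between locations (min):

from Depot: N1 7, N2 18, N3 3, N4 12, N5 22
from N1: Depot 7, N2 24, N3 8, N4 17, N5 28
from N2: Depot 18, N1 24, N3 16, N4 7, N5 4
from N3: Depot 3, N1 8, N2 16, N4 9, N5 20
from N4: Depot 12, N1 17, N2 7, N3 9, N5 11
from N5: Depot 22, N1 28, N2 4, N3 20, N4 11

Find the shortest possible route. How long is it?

With 5 stops there are 5!/2 = 60 distinct round trips (a route and its reverse cost the same).
Depot-N1-N2-N3-N4-N5-Depot: 7+24+16+9+11+22 = 89
Depot-N1-N2-N3-N5-N4-Depot: 7+24+16+20+11+12 = 90
Depot-N1-N2-N4-N3-N5-Depot: 7+24+7+9+20+22 = 89
Depot-N1-N2-N4-N5-N3-Depot: 7+24+7+11+20+3 = 72
Depot-N1-N2-N5-N3-N4-Depot: 7+24+4+20+9+12 = 76
Depot-N1-N2-N5-N4-N3-Depot: 7+24+4+11+9+3 = 58
Depot-N1-N3-N2-N4-N5-Depot: 7+8+16+7+11+22 = 71
Depot-N1-N3-N2-N5-N4-Depot: 7+8+16+4+11+12 = 58
Depot-N1-N3-N4-N2-N5-Depot: 7+8+9+7+4+22 = 57
Depot-N1-N3-N4-N5-N2-Depot: 7+8+9+11+4+18 = 57
Depot-N1-N3-N5-N2-N4-Depot: 7+8+20+4+7+12 = 58
Depot-N1-N3-N5-N4-N2-Depot: 7+8+20+11+7+18 = 71
Depot-N1-N4-N2-N3-N5-Depot: 7+17+7+16+20+22 = 89
Depot-N1-N4-N2-N5-N3-Depot: 7+17+7+4+20+3 = 58
… (46 more)
The minimum is 57.
One optimal route: Depot → N1 → N3 → N4 → N2 → N5 → Depot (or its reverse).

Minimum total distance: 57 min.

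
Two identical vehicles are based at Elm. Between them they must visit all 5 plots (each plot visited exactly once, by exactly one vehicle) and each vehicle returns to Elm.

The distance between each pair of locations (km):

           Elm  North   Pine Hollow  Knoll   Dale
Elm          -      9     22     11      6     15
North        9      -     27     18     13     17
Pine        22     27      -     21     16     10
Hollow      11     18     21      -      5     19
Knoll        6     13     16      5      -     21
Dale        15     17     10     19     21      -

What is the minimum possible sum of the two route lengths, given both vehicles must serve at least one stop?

There are 2^4 − 1 = 15 ways to divide the 5 stops into two non-empty groups. For each, the best each vehicle can do is its own shortest tour through its group:
  {North} + {Pine, Hollow, Knoll, Dale}: 18 + 57 = 75
  {Pine} + {North, Hollow, Knoll, Dale}: 44 + 56 = 100
  {North, Pine} + {Hollow, Knoll, Dale}: 58 + 45 = 103
  {Hollow} + {North, Pine, Knoll, Dale}: 22 + 58 = 80
  {North, Hollow} + {Pine, Knoll, Dale}: 38 + 47 = 85
  {Pine, Hollow} + {North, Knoll, Dale}: 54 + 51 = 105
  … (15 splits in total)
Best: vehicle 1 Elm → North → Elm = 18; vehicle 2 Elm → Hollow → Knoll → Pine → Dale → Elm = 57; combined 75.

Minimum combined distance: 75 km.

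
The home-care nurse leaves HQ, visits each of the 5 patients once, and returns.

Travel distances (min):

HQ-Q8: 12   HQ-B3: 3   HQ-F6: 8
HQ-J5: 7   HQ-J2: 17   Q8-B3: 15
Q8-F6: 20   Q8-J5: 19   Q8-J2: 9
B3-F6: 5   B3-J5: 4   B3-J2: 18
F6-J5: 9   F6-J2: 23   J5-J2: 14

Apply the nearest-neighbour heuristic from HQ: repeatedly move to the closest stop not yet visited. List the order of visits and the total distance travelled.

Total distance 62 min via the nearest-neighbour route HQ → B3 → J5 → F6 → Q8 → J2 → HQ.

From HQ: distances to unvisited — B3=3, J5=7, F6=8, Q8=12, J2=17. Nearest is B3 (3).
From B3: distances to unvisited — J5=4, F6=5, Q8=15, J2=18. Nearest is J5 (4).
From J5: distances to unvisited — F6=9, J2=14, Q8=19. Nearest is F6 (9).
From F6: distances to unvisited — Q8=20, J2=23. Nearest is Q8 (20).
From Q8: distances to unvisited — J2=9. Nearest is J2 (9).
Return J2→HQ: 17.
Total = 3 + 4 + 9 + 20 + 9 + 17 = 62.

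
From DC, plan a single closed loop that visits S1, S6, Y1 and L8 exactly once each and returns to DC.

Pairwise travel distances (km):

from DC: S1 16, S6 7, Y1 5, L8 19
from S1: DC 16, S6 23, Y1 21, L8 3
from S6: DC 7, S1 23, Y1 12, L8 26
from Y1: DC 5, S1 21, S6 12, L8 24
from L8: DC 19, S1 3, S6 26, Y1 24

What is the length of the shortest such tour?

Minimum total distance: 62 km.

There are 12 distinct closed tours to check (reversals are equivalent).
DC - S1 - S6 - Y1 - L8 - DC: 16+23+12+24+19 = 94
DC - S1 - S6 - L8 - Y1 - DC: 16+23+26+24+5 = 94
DC - S1 - Y1 - S6 - L8 - DC: 16+21+12+26+19 = 94
DC - S1 - Y1 - L8 - S6 - DC: 16+21+24+26+7 = 94
DC - S1 - L8 - S6 - Y1 - DC: 16+3+26+12+5 = 62
DC - S1 - L8 - Y1 - S6 - DC: 16+3+24+12+7 = 62
DC - S6 - S1 - Y1 - L8 - DC: 7+23+21+24+19 = 94
DC - S6 - S1 - L8 - Y1 - DC: 7+23+3+24+5 = 62
DC - S6 - Y1 - S1 - L8 - DC: 7+12+21+3+19 = 62
DC - S6 - L8 - S1 - Y1 - DC: 7+26+3+21+5 = 62
DC - Y1 - S1 - S6 - L8 - DC: 5+21+23+26+19 = 94
DC - Y1 - S6 - S1 - L8 - DC: 5+12+23+3+19 = 62
The minimum is 62.
One optimal route: DC → S1 → L8 → S6 → Y1 → DC (or its reverse).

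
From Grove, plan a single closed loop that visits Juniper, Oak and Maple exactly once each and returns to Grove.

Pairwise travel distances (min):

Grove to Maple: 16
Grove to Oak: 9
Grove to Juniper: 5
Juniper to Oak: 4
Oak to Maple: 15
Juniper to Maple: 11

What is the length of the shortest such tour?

Minimum total distance: 40 min.

Grove - Juniper - Oak - Maple - Grove: 5+4+15+16 = 40
Grove - Juniper - Maple - Oak - Grove: 5+11+15+9 = 40
Grove - Oak - Juniper - Maple - Grove: 9+4+11+16 = 40
The minimum is 40.
One optimal route: Grove → Juniper → Oak → Maple → Grove (or its reverse).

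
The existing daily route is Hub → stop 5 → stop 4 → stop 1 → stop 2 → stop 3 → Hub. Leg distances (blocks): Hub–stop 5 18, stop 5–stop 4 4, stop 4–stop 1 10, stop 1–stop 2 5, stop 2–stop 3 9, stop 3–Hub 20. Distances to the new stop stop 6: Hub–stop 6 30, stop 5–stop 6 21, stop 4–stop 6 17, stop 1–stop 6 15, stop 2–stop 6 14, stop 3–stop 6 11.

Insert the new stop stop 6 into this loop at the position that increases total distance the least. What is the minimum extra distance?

Insertion cost between consecutive stops i–j is d(i,stop 6) + d(stop 6,j) − d(i,j):
  between Hub and stop 5: 30 + 21 − 18 = 33
  between stop 5 and stop 4: 21 + 17 − 4 = 34
  between stop 4 and stop 1: 17 + 15 − 10 = 22
  between stop 1 and stop 2: 15 + 14 − 5 = 24
  between stop 2 and stop 3: 14 + 11 − 9 = 16
  between stop 3 and Hub: 11 + 30 − 20 = 21
Cheapest insertion is between stop 2 and stop 3, adding 16.
New total = 66 + 16 = 82.

+16 blocks — insert stop 6 between stop 2 and stop 3.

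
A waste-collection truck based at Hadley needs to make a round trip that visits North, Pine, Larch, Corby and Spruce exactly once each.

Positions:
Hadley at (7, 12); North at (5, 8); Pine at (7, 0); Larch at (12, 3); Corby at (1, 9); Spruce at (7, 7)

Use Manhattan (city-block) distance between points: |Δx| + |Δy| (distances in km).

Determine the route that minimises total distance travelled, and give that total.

46 km — the shortest possible round trip.

There are 60 distinct closed tours to check (reversals are equivalent).
Hadley → North → Pine → Larch → Corby → Spruce → Hadley: 6+10+8+17+8+5 = 54
Hadley → North → Pine → Larch → Spruce → Corby → Hadley: 6+10+8+9+8+9 = 50
Hadley → North → Pine → Corby → Larch → Spruce → Hadley: 6+10+15+17+9+5 = 62
Hadley → North → Pine → Corby → Spruce → Larch → Hadley: 6+10+15+8+9+14 = 62
Hadley → North → Pine → Spruce → Larch → Corby → Hadley: 6+10+7+9+17+9 = 58
Hadley → North → Pine → Spruce → Corby → Larch → Hadley: 6+10+7+8+17+14 = 62
Hadley → North → Larch → Pine → Corby → Spruce → Hadley: 6+12+8+15+8+5 = 54
Hadley → North → Larch → Pine → Spruce → Corby → Hadley: 6+12+8+7+8+9 = 50
Hadley → North → Larch → Corby → Pine → Spruce → Hadley: 6+12+17+15+7+5 = 62
Hadley → North → Larch → Corby → Spruce → Pine → Hadley: 6+12+17+8+7+12 = 62
Hadley → North → Larch → Spruce → Pine → Corby → Hadley: 6+12+9+7+15+9 = 58
Hadley → North → Larch → Spruce → Corby → Pine → Hadley: 6+12+9+8+15+12 = 62
Hadley → North → Corby → Pine → Larch → Spruce → Hadley: 6+5+15+8+9+5 = 48
Hadley → North → Corby → Pine → Spruce → Larch → Hadley: 6+5+15+7+9+14 = 56
… (46 more)
Hadley → Pine → Larch → Spruce → North → Corby → Hadley: 12+8+9+3+5+9 = 46  ← best
The minimum is 46.
One optimal route: Hadley → Pine → Larch → Spruce → North → Corby → Hadley (or its reverse).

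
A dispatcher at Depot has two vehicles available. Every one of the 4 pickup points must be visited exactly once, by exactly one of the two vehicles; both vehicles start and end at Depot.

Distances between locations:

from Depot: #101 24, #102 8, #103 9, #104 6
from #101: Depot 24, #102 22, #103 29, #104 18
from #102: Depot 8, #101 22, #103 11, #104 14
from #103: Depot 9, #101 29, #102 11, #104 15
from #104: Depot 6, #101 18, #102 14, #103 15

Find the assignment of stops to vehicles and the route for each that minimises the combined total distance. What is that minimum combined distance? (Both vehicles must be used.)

There are 2^3 − 1 = 7 ways to divide the 4 stops into two non-empty groups. For each, the best each vehicle can do is its own shortest tour through its group:
  {#101} + {#102, #103, #104}: 48 + 40 = 88
  {#102} + {#101, #103, #104}: 16 + 62 = 78
  {#101, #102} + {#103, #104}: 54 + 30 = 84
  {#103} + {#101, #102, #104}: 18 + 54 = 72
  {#101, #103} + {#102, #104}: 62 + 28 = 90
  {#102, #103} + {#101, #104}: 28 + 48 = 76
  … (7 splits in total)
Best: vehicle 1 Depot → #103 → Depot = 18; vehicle 2 Depot → #102 → #101 → #104 → Depot = 54; combined 72.

Minimum combined distance: 72.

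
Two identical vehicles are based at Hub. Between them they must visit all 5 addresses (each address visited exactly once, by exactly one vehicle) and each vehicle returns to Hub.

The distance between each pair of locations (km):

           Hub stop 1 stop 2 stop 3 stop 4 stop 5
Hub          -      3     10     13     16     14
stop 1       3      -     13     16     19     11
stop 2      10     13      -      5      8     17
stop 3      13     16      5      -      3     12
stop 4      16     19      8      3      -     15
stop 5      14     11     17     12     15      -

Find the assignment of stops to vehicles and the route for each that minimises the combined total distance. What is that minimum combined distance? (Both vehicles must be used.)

Minimum combined distance: 53 km.

There are 2^4 − 1 = 15 ways to divide the 5 stops into two non-empty groups. For each, the best each vehicle can do is its own shortest tour through its group:
  {stop 1} + {stop 2, stop 3, stop 4, stop 5}: 6 + 47 = 53
  {stop 2} + {stop 1, stop 3, stop 4, stop 5}: 20 + 45 = 65
  {stop 1, stop 2} + {stop 3, stop 4, stop 5}: 26 + 45 = 71
  {stop 3} + {stop 1, stop 2, stop 4, stop 5}: 26 + 47 = 73
  {stop 1, stop 3} + {stop 2, stop 4, stop 5}: 32 + 47 = 79
  {stop 2, stop 3} + {stop 1, stop 4, stop 5}: 28 + 45 = 73
  … (15 splits in total)
Best: vehicle 1 Hub → stop 1 → Hub = 6; vehicle 2 Hub → stop 2 → stop 3 → stop 4 → stop 5 → Hub = 47; combined 53.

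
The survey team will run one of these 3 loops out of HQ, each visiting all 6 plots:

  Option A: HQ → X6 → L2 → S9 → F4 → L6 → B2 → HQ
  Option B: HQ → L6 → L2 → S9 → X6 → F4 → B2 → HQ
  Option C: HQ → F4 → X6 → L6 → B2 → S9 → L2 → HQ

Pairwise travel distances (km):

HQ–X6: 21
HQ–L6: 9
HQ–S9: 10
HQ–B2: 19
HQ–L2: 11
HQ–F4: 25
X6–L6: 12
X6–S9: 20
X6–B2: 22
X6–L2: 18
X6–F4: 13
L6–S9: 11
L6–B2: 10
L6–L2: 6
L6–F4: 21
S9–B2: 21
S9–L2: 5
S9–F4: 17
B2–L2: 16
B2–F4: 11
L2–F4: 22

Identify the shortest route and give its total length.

Shortest is Option B, total 83 km.

Option A: 21 + 18 + 5 + 17 + 21 + 10 + 19 = 111
Option B: 9 + 6 + 5 + 20 + 13 + 11 + 19 = 83
Option C: 25 + 13 + 12 + 10 + 21 + 5 + 11 = 97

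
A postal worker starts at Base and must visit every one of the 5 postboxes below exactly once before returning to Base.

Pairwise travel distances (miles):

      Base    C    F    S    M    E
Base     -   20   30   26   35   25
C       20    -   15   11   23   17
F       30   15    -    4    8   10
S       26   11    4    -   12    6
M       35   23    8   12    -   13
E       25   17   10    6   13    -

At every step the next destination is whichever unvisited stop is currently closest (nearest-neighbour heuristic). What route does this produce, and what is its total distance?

At Base the remaining stops are C 20, E 25, S 26, F 30, M 35; go to C.
At C the remaining stops are S 11, F 15, E 17, M 23; go to S.
At S the remaining stops are F 4, E 6, M 12; go to F.
At F the remaining stops are M 8, E 10; go to M.
At M the remaining stops are E 13; go to E.
Return E→Base: 25.
Total = 20 + 11 + 4 + 8 + 13 + 25 = 81.

Nearest-neighbour total = 81 miles; route Base → C → S → F → M → E → Base.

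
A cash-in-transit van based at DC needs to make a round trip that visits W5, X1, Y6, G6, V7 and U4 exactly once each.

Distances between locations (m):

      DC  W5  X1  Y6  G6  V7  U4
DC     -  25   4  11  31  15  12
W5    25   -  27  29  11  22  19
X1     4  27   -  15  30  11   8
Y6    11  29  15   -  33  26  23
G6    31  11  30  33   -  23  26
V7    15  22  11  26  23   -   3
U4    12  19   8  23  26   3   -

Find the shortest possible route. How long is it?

With 6 stops there are 6!/2 = 360 distinct round trips (a route and its reverse cost the same).
DC-W5-X1-Y6-G6-V7-U4-DC: 25+27+15+33+23+3+12 = 138
DC-W5-X1-Y6-G6-U4-V7-DC: 25+27+15+33+26+3+15 = 144
DC-W5-X1-Y6-V7-G6-U4-DC: 25+27+15+26+23+26+12 = 154
DC-W5-X1-Y6-V7-U4-G6-DC: 25+27+15+26+3+26+31 = 153
DC-W5-X1-Y6-U4-G6-V7-DC: 25+27+15+23+26+23+15 = 154
DC-W5-X1-Y6-U4-V7-G6-DC: 25+27+15+23+3+23+31 = 147
DC-W5-X1-G6-Y6-V7-U4-DC: 25+27+30+33+26+3+12 = 156
DC-W5-X1-G6-Y6-U4-V7-DC: 25+27+30+33+23+3+15 = 156
… (352 more)
DC-X1-U4-V7-G6-W5-Y6-DC: 4+8+3+23+11+29+11 = 89  ← best
The minimum is 89.
One optimal route: DC → X1 → U4 → V7 → G6 → W5 → Y6 → DC (or its reverse).

89 m — the shortest possible round trip.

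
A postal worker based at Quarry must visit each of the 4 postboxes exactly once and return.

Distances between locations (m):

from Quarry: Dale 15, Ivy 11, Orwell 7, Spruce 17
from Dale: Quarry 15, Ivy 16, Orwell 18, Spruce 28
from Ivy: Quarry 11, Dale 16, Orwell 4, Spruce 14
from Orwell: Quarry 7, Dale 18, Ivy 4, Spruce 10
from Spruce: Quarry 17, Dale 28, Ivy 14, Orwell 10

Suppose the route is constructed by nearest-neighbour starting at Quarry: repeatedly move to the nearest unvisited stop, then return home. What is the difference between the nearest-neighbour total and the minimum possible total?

From Quarry: Orwell=7, Ivy=11, Dale=15, Spruce=17 → choose Orwell (7).
From Orwell: Ivy=4, Spruce=10, Dale=18 → choose Ivy (4).
From Ivy: Spruce=14, Dale=16 → choose Spruce (14).
From Spruce: Dale=28 → choose Dale (28).
NN route Quarry → Orwell → Ivy → Spruce → Dale → Quarry costs 68.
Optimal: Quarry → Dale → Ivy → Orwell → Spruce → Quarry costs 62 (by enumerating all 12 distinct tours).
Excess = 68 − 62 = 6.

The nearest-neighbour route is 6 m longer than optimal.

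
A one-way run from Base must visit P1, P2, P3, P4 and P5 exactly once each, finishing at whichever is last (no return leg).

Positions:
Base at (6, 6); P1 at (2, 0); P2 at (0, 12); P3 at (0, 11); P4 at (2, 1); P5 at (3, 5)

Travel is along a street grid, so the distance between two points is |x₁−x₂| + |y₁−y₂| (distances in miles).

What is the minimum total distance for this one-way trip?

There are 5! = 120 possible orderings.
Base→P1→P2→P3→P4→P5: 10+14+1+12+5 = 42
Base→P1→P2→P3→P5→P4: 10+14+1+9+5 = 39
Base→P1→P2→P4→P3→P5: 10+14+13+12+9 = 58
Base→P1→P2→P4→P5→P3: 10+14+13+5+9 = 51
Base→P1→P2→P5→P3→P4: 10+14+10+9+12 = 55
Base→P1→P2→P5→P4→P3: 10+14+10+5+12 = 51
Base→P1→P3→P2→P4→P5: 10+13+1+13+5 = 42
Base→P1→P3→P2→P5→P4: 10+13+1+10+5 = 39
Base→P1→P3→P4→P2→P5: 10+13+12+13+10 = 58
Base→P1→P3→P4→P5→P2: 10+13+12+5+10 = 50
Base→P1→P3→P5→P2→P4: 10+13+9+10+13 = 55
Base→P1→P3→P5→P4→P2: 10+13+9+5+13 = 50
Base→P1→P4→P2→P3→P5: 10+1+13+1+9 = 34
Base→P1→P4→P2→P5→P3: 10+1+13+10+9 = 43
… (106 more)
Base→P5→P1→P4→P3→P2: 4+6+1+12+1 = 24  ← best
The minimum is 24.
One shortest path: Base → P5 → P1 → P4 → P3 → P2.

Shortest open route: 24 miles.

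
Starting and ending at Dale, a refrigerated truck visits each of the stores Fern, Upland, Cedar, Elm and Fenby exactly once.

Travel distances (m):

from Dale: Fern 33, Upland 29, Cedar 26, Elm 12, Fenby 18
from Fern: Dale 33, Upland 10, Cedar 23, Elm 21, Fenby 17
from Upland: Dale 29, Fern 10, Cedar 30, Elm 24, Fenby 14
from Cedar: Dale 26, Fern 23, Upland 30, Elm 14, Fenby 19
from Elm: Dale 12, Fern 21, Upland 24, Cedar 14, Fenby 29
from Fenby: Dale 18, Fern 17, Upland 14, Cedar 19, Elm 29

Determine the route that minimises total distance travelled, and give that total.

91 m — the shortest possible round trip.

With 5 stops there are 5!/2 = 60 distinct round trips (a route and its reverse cost the same).
Dale→Fern→Upland→Cedar→Elm→Fenby→Dale: 33+10+30+14+29+18 = 134
Dale→Fern→Upland→Cedar→Fenby→Elm→Dale: 33+10+30+19+29+12 = 133
Dale→Fern→Upland→Elm→Cedar→Fenby→Dale: 33+10+24+14+19+18 = 118
Dale→Fern→Upland→Elm→Fenby→Cedar→Dale: 33+10+24+29+19+26 = 141
Dale→Fern→Upland→Fenby→Cedar→Elm→Dale: 33+10+14+19+14+12 = 102
Dale→Fern→Upland→Fenby→Elm→Cedar→Dale: 33+10+14+29+14+26 = 126
Dale→Fern→Cedar→Upland→Elm→Fenby→Dale: 33+23+30+24+29+18 = 157
Dale→Fern→Cedar→Upland→Fenby→Elm→Dale: 33+23+30+14+29+12 = 141
Dale→Fern→Cedar→Elm→Upland→Fenby→Dale: 33+23+14+24+14+18 = 126
Dale→Fern→Cedar→Elm→Fenby→Upland→Dale: 33+23+14+29+14+29 = 142
Dale→Fern→Cedar→Fenby→Upland→Elm→Dale: 33+23+19+14+24+12 = 125
Dale→Fern→Cedar→Fenby→Elm→Upland→Dale: 33+23+19+29+24+29 = 157
Dale→Fern→Elm→Upland→Cedar→Fenby→Dale: 33+21+24+30+19+18 = 145
Dale→Fern→Elm→Upland→Fenby→Cedar→Dale: 33+21+24+14+19+26 = 137
… (46 more)
Dale→Elm→Cedar→Fern→Upland→Fenby→Dale: 12+14+23+10+14+18 = 91  ← best
The minimum is 91.
One optimal route: Dale → Elm → Cedar → Fern → Upland → Fenby → Dale (or its reverse).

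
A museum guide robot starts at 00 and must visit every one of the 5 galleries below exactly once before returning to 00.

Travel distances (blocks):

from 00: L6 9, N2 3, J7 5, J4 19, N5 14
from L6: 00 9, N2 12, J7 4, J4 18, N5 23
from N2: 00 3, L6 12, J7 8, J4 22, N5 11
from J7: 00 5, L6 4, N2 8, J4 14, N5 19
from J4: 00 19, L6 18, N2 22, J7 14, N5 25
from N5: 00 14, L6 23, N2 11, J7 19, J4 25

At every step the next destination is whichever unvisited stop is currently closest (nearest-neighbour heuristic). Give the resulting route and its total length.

From 00: distances to unvisited — N2=3, J7=5, L6=9, N5=14, J4=19. Nearest is N2 (3).
From N2: distances to unvisited — J7=8, N5=11, L6=12, J4=22. Nearest is J7 (8).
From J7: distances to unvisited — L6=4, J4=14, N5=19. Nearest is L6 (4).
From L6: distances to unvisited — J4=18, N5=23. Nearest is J4 (18).
From J4: distances to unvisited — N5=25. Nearest is N5 (25).
Return N5→00: 14.
Total = 3 + 8 + 4 + 18 + 25 + 14 = 72.

72 blocks along 00 → N2 → J7 → L6 → J4 → N5 → 00.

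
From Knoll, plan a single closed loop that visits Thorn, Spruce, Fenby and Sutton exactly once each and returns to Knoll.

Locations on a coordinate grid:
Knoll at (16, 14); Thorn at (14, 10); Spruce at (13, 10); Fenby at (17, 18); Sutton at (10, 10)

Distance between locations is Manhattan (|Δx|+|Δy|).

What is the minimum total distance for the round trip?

There are 12 distinct closed tours to check (reversals are equivalent).
Knoll→Thorn→Spruce→Fenby→Sutton→Knoll: 6+1+12+15+10 = 44
Knoll→Thorn→Spruce→Sutton→Fenby→Knoll: 6+1+3+15+5 = 30
Knoll→Thorn→Fenby→Spruce→Sutton→Knoll: 6+11+12+3+10 = 42
Knoll→Thorn→Fenby→Sutton→Spruce→Knoll: 6+11+15+3+7 = 42
Knoll→Thorn→Sutton→Spruce→Fenby→Knoll: 6+4+3+12+5 = 30
Knoll→Thorn→Sutton→Fenby→Spruce→Knoll: 6+4+15+12+7 = 44
Knoll→Spruce→Thorn→Fenby→Sutton→Knoll: 7+1+11+15+10 = 44
Knoll→Spruce→Thorn→Sutton→Fenby→Knoll: 7+1+4+15+5 = 32
Knoll→Spruce→Fenby→Thorn→Sutton→Knoll: 7+12+11+4+10 = 44
Knoll→Spruce→Sutton→Thorn→Fenby→Knoll: 7+3+4+11+5 = 30
Knoll→Fenby→Thorn→Spruce→Sutton→Knoll: 5+11+1+3+10 = 30
Knoll→Fenby→Spruce→Thorn→Sutton→Knoll: 5+12+1+4+10 = 32
The minimum is 30.
One optimal route: Knoll → Thorn → Spruce → Sutton → Fenby → Knoll (or its reverse).

Shortest round trip = 30.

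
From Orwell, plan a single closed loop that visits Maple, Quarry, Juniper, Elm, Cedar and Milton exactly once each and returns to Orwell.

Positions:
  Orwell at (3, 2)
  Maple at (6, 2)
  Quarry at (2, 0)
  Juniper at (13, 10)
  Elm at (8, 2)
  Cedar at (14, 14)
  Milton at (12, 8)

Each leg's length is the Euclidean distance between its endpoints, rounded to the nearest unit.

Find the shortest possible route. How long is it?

Orwell - Maple - Quarry - Juniper - Elm - Cedar - Milton - Orwell: 3+4+15+9+13+6+11 = 61
Orwell - Maple - Quarry - Juniper - Elm - Milton - Cedar - Orwell: 3+4+15+9+7+6+16 = 60
Orwell - Maple - Quarry - Juniper - Cedar - Elm - Milton - Orwell: 3+4+15+4+13+7+11 = 57
Orwell - Maple - Quarry - Juniper - Cedar - Milton - Elm - Orwell: 3+4+15+4+6+7+5 = 44
Orwell - Maple - Quarry - Juniper - Milton - Elm - Cedar - Orwell: 3+4+15+2+7+13+16 = 60
Orwell - Maple - Quarry - Juniper - Milton - Cedar - Elm - Orwell: 3+4+15+2+6+13+5 = 48
Orwell - Maple - Quarry - Elm - Juniper - Cedar - Milton - Orwell: 3+4+6+9+4+6+11 = 43
Orwell - Maple - Quarry - Elm - Juniper - Milton - Cedar - Orwell: 3+4+6+9+2+6+16 = 46
… (352 more)
Orwell - Quarry - Maple - Elm - Milton - Juniper - Cedar - Orwell: 2+4+2+7+2+4+16 = 37  ← best
The minimum is 37.
One optimal route: Orwell → Quarry → Maple → Elm → Milton → Juniper → Cedar → Orwell (or its reverse).

Minimum total distance: 37.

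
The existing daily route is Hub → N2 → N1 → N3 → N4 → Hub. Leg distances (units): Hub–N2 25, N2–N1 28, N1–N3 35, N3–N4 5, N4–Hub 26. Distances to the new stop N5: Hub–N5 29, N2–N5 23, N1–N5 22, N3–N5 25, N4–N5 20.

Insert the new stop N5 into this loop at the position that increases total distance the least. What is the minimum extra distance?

Insertion cost between consecutive stops i–j is d(i,N5) + d(N5,j) − d(i,j):
  between Hub and N2: 29 + 23 − 25 = 27
  between N2 and N1: 23 + 22 − 28 = 17
  between N1 and N3: 22 + 25 − 35 = 12
  between N3 and N4: 25 + 20 − 5 = 40
  between N4 and Hub: 20 + 29 − 26 = 23
Cheapest insertion is between N1 and N3, adding 12.
New total = 119 + 12 = 131.

+12 — insert N5 between N1 and N3.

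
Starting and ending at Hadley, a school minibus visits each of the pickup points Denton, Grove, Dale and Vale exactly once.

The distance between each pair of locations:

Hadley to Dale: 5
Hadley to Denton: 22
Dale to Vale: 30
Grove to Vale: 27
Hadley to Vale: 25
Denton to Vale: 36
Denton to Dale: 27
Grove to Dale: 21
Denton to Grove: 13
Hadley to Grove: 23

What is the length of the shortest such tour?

97 — the shortest possible round trip.

Hadley-Denton-Grove-Dale-Vale-Hadley: 22+13+21+30+25 = 111
Hadley-Denton-Grove-Vale-Dale-Hadley: 22+13+27+30+5 = 97
Hadley-Denton-Dale-Grove-Vale-Hadley: 22+27+21+27+25 = 122
Hadley-Denton-Dale-Vale-Grove-Hadley: 22+27+30+27+23 = 129
Hadley-Denton-Vale-Grove-Dale-Hadley: 22+36+27+21+5 = 111
Hadley-Denton-Vale-Dale-Grove-Hadley: 22+36+30+21+23 = 132
Hadley-Grove-Denton-Dale-Vale-Hadley: 23+13+27+30+25 = 118
Hadley-Grove-Denton-Vale-Dale-Hadley: 23+13+36+30+5 = 107
Hadley-Grove-Dale-Denton-Vale-Hadley: 23+21+27+36+25 = 132
Hadley-Grove-Vale-Denton-Dale-Hadley: 23+27+36+27+5 = 118
Hadley-Dale-Denton-Grove-Vale-Hadley: 5+27+13+27+25 = 97
Hadley-Dale-Grove-Denton-Vale-Hadley: 5+21+13+36+25 = 100
The minimum is 97.
One optimal route: Hadley → Denton → Grove → Vale → Dale → Hadley (or its reverse).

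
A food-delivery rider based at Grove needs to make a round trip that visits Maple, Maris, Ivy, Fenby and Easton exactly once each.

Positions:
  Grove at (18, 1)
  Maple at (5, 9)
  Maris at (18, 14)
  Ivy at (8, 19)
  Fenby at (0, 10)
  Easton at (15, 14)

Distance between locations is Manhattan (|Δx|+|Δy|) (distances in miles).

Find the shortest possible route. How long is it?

There are 60 distinct closed tours to check (reversals are equivalent).
Grove - Maple - Maris - Ivy - Fenby - Easton - Grove: 21+18+15+17+19+16 = 106
Grove - Maple - Maris - Ivy - Easton - Fenby - Grove: 21+18+15+12+19+27 = 112
Grove - Maple - Maris - Fenby - Ivy - Easton - Grove: 21+18+22+17+12+16 = 106
Grove - Maple - Maris - Fenby - Easton - Ivy - Grove: 21+18+22+19+12+28 = 120
Grove - Maple - Maris - Easton - Ivy - Fenby - Grove: 21+18+3+12+17+27 = 98
Grove - Maple - Maris - Easton - Fenby - Ivy - Grove: 21+18+3+19+17+28 = 106
Grove - Maple - Ivy - Maris - Fenby - Easton - Grove: 21+13+15+22+19+16 = 106
Grove - Maple - Ivy - Maris - Easton - Fenby - Grove: 21+13+15+3+19+27 = 98
Grove - Maple - Ivy - Fenby - Maris - Easton - Grove: 21+13+17+22+3+16 = 92
Grove - Maple - Ivy - Fenby - Easton - Maris - Grove: 21+13+17+19+3+13 = 86
Grove - Maple - Ivy - Easton - Maris - Fenby - Grove: 21+13+12+3+22+27 = 98
Grove - Maple - Ivy - Easton - Fenby - Maris - Grove: 21+13+12+19+22+13 = 100
Grove - Maple - Fenby - Maris - Ivy - Easton - Grove: 21+6+22+15+12+16 = 92
Grove - Maple - Fenby - Maris - Easton - Ivy - Grove: 21+6+22+3+12+28 = 92
… (46 more)
Grove - Maple - Fenby - Ivy - Easton - Maris - Grove: 21+6+17+12+3+13 = 72  ← best
The minimum is 72.
One optimal route: Grove → Maple → Fenby → Ivy → Easton → Maris → Grove (or its reverse).

Shortest round trip = 72 miles.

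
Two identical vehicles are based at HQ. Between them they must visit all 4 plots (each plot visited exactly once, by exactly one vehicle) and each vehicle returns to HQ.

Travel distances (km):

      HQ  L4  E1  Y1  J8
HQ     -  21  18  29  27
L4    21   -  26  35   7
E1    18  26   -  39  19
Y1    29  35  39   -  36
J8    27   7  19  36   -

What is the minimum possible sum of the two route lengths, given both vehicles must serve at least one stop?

Minimum combined distance: 123 km.

Check every non-empty split of the stops between the two vehicles; for each half take its own optimal tour:
  {L4} + {E1, Y1, J8}: 42 + 102 = 144
  {E1} + {L4, Y1, J8}: 36 + 93 = 129
  {L4, E1} + {Y1, J8}: 65 + 92 = 157
  {Y1} + {L4, E1, J8}: 58 + 65 = 123
  {L4, Y1} + {E1, J8}: 85 + 64 = 149
  {E1, Y1} + {L4, J8}: 86 + 55 = 141
  … (7 splits in total)
Best: vehicle 1 HQ → Y1 → HQ = 58; vehicle 2 HQ → L4 → J8 → E1 → HQ = 65; combined 123.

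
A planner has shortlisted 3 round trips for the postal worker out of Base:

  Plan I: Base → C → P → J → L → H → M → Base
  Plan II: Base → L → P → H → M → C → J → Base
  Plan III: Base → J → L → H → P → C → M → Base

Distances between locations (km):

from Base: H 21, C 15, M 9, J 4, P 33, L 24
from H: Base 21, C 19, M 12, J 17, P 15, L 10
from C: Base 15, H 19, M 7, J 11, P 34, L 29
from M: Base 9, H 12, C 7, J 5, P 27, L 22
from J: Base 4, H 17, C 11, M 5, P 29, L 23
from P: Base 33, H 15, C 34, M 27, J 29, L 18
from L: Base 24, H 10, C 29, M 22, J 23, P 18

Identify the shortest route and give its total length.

Plan I: 15 + 34 + 29 + 23 + 10 + 12 + 9 = 132
Plan II: 24 + 18 + 15 + 12 + 7 + 11 + 4 = 91
Plan III: 4 + 23 + 10 + 15 + 34 + 7 + 9 = 102

Shortest is Plan II, total 91 km.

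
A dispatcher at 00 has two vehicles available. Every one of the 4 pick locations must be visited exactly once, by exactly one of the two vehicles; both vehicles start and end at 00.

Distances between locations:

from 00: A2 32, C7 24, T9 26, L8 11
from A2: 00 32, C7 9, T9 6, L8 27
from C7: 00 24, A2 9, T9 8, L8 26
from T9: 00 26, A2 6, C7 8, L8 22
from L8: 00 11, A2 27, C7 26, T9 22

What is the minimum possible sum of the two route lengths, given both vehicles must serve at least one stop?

Minimum combined distance: 87.

There are 2^3 − 1 = 7 ways to divide the 4 stops into two non-empty groups. For each, the best each vehicle can do is its own shortest tour through its group:
  {A2} + {C7, T9, L8}: 64 + 65 = 129
  {C7} + {A2, T9, L8}: 48 + 70 = 118
  {A2, C7} + {T9, L8}: 65 + 59 = 124
  {T9} + {A2, C7, L8}: 52 + 71 = 123
  {A2, T9} + {C7, L8}: 64 + 61 = 125
  {C7, T9} + {A2, L8}: 58 + 70 = 128
  … (7 splits in total)
  {A2, C7, T9} + {L8}: 65 + 22 = 87  ← best
Best: vehicle 1 00 → C7 → A2 → T9 → 00 = 65; vehicle 2 00 → L8 → 00 = 22; combined 87.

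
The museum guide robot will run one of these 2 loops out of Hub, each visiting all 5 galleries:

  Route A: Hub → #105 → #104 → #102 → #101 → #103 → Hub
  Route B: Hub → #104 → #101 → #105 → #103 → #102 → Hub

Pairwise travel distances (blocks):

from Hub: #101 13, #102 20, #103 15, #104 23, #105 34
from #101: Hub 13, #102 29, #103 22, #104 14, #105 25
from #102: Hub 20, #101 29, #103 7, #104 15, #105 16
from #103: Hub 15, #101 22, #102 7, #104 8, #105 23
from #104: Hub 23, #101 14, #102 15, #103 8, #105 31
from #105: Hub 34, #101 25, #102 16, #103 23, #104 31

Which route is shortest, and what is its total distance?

Shortest is Route B, total 112 blocks.

Route A: 34 + 31 + 15 + 29 + 22 + 15 = 146
Route B: 23 + 14 + 25 + 23 + 7 + 20 = 112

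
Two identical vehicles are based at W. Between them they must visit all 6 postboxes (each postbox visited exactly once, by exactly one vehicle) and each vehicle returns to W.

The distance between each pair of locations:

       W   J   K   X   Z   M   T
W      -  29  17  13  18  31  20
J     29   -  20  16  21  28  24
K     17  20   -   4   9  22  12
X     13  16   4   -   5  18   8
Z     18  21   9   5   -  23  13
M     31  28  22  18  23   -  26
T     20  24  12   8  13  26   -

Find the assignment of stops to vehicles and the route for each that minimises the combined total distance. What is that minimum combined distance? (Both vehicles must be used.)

146 — the smallest possible combined total.

Try each way of splitting the stops between the two vehicles (each non-empty) and, for each split, find the best tour for each vehicle:
  {J} + {K, X, Z, M, T}: 58 + 95 = 153
  {K} + {J, X, Z, M, T}: 34 + 113 = 147
  {J, K} + {X, Z, M, T}: 66 + 87 = 153
  {X} + {J, K, Z, M, T}: 26 + 121 = 147
  {J, X} + {K, Z, M, T}: 58 + 95 = 153
  {K, X} + {J, Z, M, T}: 34 + 113 = 147
  … (31 splits in total)
  {J, K, X, Z, M} + {T}: 106 + 40 = 146  ← best
Best: vehicle 1 W → J → M → K → X → Z → W = 106; vehicle 2 W → T → W = 40; combined 146.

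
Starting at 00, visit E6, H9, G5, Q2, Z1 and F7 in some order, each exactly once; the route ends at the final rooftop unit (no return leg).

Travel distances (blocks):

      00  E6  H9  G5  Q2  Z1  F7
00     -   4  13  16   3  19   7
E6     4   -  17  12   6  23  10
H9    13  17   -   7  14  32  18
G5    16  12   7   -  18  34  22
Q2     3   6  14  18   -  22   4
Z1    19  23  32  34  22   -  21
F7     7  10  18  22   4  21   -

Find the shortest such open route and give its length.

There are 6! = 720 possible orderings.
00→E6→H9→G5→Q2→Z1→F7: 4+17+7+18+22+21 = 89
00→E6→H9→G5→Q2→F7→Z1: 4+17+7+18+4+21 = 71
00→E6→H9→G5→Z1→Q2→F7: 4+17+7+34+22+4 = 88
00→E6→H9→G5→Z1→F7→Q2: 4+17+7+34+21+4 = 87
00→E6→H9→G5→F7→Q2→Z1: 4+17+7+22+4+22 = 76
00→E6→H9→G5→F7→Z1→Q2: 4+17+7+22+21+22 = 93
00→E6→H9→Q2→G5→Z1→F7: 4+17+14+18+34+21 = 108
00→E6→H9→Q2→G5→F7→Z1: 4+17+14+18+22+21 = 96
… (712 more)
00→E6→G5→H9→Q2→F7→Z1: 4+12+7+14+4+21 = 62  ← best
The minimum is 62.
One shortest path: 00 → E6 → G5 → H9 → Q2 → F7 → Z1.

62 blocks — the minimum one-way total.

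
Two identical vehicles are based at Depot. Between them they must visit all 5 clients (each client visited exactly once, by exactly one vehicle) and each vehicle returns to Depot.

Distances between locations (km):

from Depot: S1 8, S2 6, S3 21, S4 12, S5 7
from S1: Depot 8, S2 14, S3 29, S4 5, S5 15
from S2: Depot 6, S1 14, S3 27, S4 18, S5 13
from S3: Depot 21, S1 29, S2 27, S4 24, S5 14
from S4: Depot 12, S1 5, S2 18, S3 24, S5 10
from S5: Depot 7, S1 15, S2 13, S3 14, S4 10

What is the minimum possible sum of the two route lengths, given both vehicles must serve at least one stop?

There are 2^4 − 1 = 15 ways to divide the 5 stops into two non-empty groups. For each, the best each vehicle can do is its own shortest tour through its group:
  {S1} + {S2, S3, S4, S5}: 16 + 69 = 85
  {S2} + {S1, S3, S4, S5}: 12 + 58 = 70
  {S1, S2} + {S3, S4, S5}: 28 + 57 = 85
  {S3} + {S1, S2, S4, S5}: 42 + 42 = 84
  {S1, S3} + {S2, S4, S5}: 58 + 41 = 99
  {S2, S3} + {S1, S4, S5}: 54 + 30 = 84
  … (15 splits in total)
Best: vehicle 1 Depot → S2 → Depot = 12; vehicle 2 Depot → S1 → S4 → S3 → S5 → Depot = 58; combined 70.

Minimum combined distance: 70 km.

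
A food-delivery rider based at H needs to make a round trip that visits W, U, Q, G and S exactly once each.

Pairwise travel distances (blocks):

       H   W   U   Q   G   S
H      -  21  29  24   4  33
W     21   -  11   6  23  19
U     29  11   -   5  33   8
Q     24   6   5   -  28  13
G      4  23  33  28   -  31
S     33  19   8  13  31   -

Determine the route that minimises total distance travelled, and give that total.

There are 60 distinct closed tours to check (reversals are equivalent).
H-W-U-Q-G-S-H: 21+11+5+28+31+33 = 129
H-W-U-Q-S-G-H: 21+11+5+13+31+4 = 85
H-W-U-G-Q-S-H: 21+11+33+28+13+33 = 139
H-W-U-G-S-Q-H: 21+11+33+31+13+24 = 133
H-W-U-S-Q-G-H: 21+11+8+13+28+4 = 85
H-W-U-S-G-Q-H: 21+11+8+31+28+24 = 123
H-W-Q-U-G-S-H: 21+6+5+33+31+33 = 129
H-W-Q-U-S-G-H: 21+6+5+8+31+4 = 75
H-W-Q-G-U-S-H: 21+6+28+33+8+33 = 129
H-W-Q-G-S-U-H: 21+6+28+31+8+29 = 123
H-W-Q-S-U-G-H: 21+6+13+8+33+4 = 85
H-W-Q-S-G-U-H: 21+6+13+31+33+29 = 133
H-W-G-U-Q-S-H: 21+23+33+5+13+33 = 128
H-W-G-U-S-Q-H: 21+23+33+8+13+24 = 122
… (46 more)
The minimum is 75.
One optimal route: H → W → Q → U → S → G → H (or its reverse).

Shortest round trip = 75 blocks.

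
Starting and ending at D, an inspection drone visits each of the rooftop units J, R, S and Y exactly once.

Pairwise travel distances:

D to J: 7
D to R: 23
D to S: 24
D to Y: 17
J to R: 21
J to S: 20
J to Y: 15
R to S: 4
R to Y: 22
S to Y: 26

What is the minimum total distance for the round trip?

70 — the shortest possible round trip.

D-J-R-S-Y-D: 7+21+4+26+17 = 75
D-J-R-Y-S-D: 7+21+22+26+24 = 100
D-J-S-R-Y-D: 7+20+4+22+17 = 70
D-J-S-Y-R-D: 7+20+26+22+23 = 98
D-J-Y-R-S-D: 7+15+22+4+24 = 72
D-J-Y-S-R-D: 7+15+26+4+23 = 75
D-R-J-S-Y-D: 23+21+20+26+17 = 107
D-R-J-Y-S-D: 23+21+15+26+24 = 109
D-R-S-J-Y-D: 23+4+20+15+17 = 79
D-R-Y-J-S-D: 23+22+15+20+24 = 104
D-S-J-R-Y-D: 24+20+21+22+17 = 104
D-S-R-J-Y-D: 24+4+21+15+17 = 81
The minimum is 70.
One optimal route: D → J → S → R → Y → D (or its reverse).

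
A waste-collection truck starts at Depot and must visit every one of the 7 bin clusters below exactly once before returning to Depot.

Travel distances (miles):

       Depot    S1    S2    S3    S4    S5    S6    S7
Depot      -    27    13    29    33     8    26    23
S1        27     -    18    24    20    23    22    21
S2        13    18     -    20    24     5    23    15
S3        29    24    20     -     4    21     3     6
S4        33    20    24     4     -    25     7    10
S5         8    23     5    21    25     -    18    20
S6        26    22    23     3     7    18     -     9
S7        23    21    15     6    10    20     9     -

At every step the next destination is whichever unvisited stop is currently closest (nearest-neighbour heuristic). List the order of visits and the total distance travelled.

At Depot the remaining stops are S5 8, S2 13, S7 23, S6 26, S1 27, S3 29, S4 33; go to S5.
At S5 the remaining stops are S2 5, S6 18, S7 20, S3 21, S1 23, S4 25; go to S2.
At S2 the remaining stops are S7 15, S1 18, S3 20, S6 23, S4 24; go to S7.
At S7 the remaining stops are S3 6, S6 9, S4 10, S1 21; go to S3.
At S3 the remaining stops are S6 3, S4 4, S1 24; go to S6.
At S6 the remaining stops are S4 7, S1 22; go to S4.
At S4 the remaining stops are S1 20; go to S1.
Return S1→Depot: 27.
Total = 8 + 5 + 15 + 6 + 3 + 7 + 20 + 27 = 91.

Total distance 91 miles via the nearest-neighbour route Depot → S5 → S2 → S7 → S3 → S6 → S4 → S1 → Depot.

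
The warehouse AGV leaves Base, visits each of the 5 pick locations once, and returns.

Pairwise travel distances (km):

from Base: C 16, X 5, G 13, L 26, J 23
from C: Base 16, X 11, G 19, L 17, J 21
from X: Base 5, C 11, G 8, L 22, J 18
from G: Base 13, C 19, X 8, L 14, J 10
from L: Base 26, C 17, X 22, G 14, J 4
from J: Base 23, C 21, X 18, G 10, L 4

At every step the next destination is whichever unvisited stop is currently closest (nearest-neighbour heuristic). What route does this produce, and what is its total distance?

From Base: distances to unvisited — X=5, G=13, C=16, J=23, L=26. Nearest is X (5).
From X: distances to unvisited — G=8, C=11, J=18, L=22. Nearest is G (8).
From G: distances to unvisited — J=10, L=14, C=19. Nearest is J (10).
From J: distances to unvisited — L=4, C=21. Nearest is L (4).
From L: distances to unvisited — C=17. Nearest is C (17).
Return C→Base: 16.
Total = 5 + 8 + 10 + 4 + 17 + 16 = 60.

60 km along Base → X → G → J → L → C → Base.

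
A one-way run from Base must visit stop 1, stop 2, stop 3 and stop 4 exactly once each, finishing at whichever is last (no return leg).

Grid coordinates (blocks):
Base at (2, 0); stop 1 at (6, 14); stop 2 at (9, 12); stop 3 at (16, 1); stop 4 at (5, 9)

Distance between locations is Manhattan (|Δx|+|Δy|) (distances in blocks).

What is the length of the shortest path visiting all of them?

There are 4! = 24 possible orderings.
Base → stop 1 → stop 2 → stop 3 → stop 4: 18+5+18+19 = 60
Base → stop 1 → stop 2 → stop 4 → stop 3: 18+5+7+19 = 49
Base → stop 1 → stop 3 → stop 2 → stop 4: 18+23+18+7 = 66
Base → stop 1 → stop 3 → stop 4 → stop 2: 18+23+19+7 = 67
Base → stop 1 → stop 4 → stop 2 → stop 3: 18+6+7+18 = 49
Base → stop 1 → stop 4 → stop 3 → stop 2: 18+6+19+18 = 61
Base → stop 2 → stop 1 → stop 3 → stop 4: 19+5+23+19 = 66
Base → stop 2 → stop 1 → stop 4 → stop 3: 19+5+6+19 = 49
Base → stop 2 → stop 3 → stop 1 → stop 4: 19+18+23+6 = 66
Base → stop 2 → stop 3 → stop 4 → stop 1: 19+18+19+6 = 62
Base → stop 2 → stop 4 → stop 1 → stop 3: 19+7+6+23 = 55
Base → stop 2 → stop 4 → stop 3 → stop 1: 19+7+19+23 = 68
Base → stop 3 → stop 1 → stop 2 → stop 4: 15+23+5+7 = 50
Base → stop 3 → stop 1 → stop 4 → stop 2: 15+23+6+7 = 51
… (10 more)
Base → stop 4 → stop 1 → stop 2 → stop 3: 12+6+5+18 = 41  ← best
The minimum is 41.
One shortest path: Base → stop 4 → stop 1 → stop 2 → stop 3.

Shortest open route: 41 blocks.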